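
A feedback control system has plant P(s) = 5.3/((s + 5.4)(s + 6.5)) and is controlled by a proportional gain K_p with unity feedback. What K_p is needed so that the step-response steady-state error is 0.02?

K_p = 325

The loop is type 0, so e_ss(step) = 1/(1 + K_pos) with K_pos = K_p·P(0).
P(0) = 0.151. Require 1/(1 + K_p·0.151) = 0.02, so 1 + 0.151·K_p = 50.
K_p = (50 − 1)/0.151 = 325.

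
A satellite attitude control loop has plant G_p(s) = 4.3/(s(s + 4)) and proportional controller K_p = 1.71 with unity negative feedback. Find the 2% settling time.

T_s ≈ 2 s

From 1 + K_pG_p(s) = 0: s² + 4s + 7.353 = 0 ⇒ ω_n = 2.712, ζ = 0.7376.
2% settling time T_s ≈ 4/(ζω_n) = 4/2 = 2 s.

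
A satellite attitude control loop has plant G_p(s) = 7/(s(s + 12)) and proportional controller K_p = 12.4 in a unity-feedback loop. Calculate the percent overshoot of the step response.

7.1%

Closed-loop characteristic equation: s² + 12s + 86.8 = 0, so ω_n = 9.317 rad/s and ζ = 12/(2·9.317) = 0.644.
%OS = 100·exp(−πζ/√(1−ζ²)) = 100·exp(−π·0.644/√0.5853) = 7.1%.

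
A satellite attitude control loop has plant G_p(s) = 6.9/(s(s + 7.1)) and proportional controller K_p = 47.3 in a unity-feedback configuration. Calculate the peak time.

Closed-loop characteristic equation: s² + 7.1s + 326.4 = 0, so ω_n = 18.07 rad/s and ζ = 7.1/(2·18.07) = 0.1965.
Damped frequency ω_d = ω_n√(1−ζ²) = 17.71 rad/s, so peak time T_p = π/ω_d = 0.177 s.

T_p = 0.177 s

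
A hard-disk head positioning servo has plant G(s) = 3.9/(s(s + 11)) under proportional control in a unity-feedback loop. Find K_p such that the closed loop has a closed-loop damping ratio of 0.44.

K_p = 40.1

Closed-loop characteristic equation: s² + 11s + K_p·3.9 = 0.
So ω_n = √(3.9K_p) and 2ζω_n = 11, giving ζ = 11/(2√(3.9K_p)).
Setting ζ = 0.44: √(3.9K_p) = 11/(2·0.44) = 12.5, so K_p = 156.2/3.9 = 40.1.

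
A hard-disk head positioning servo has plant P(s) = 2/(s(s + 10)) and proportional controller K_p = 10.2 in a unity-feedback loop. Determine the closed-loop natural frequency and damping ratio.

ω_n = 4.52 rad/s, ζ = 1.11

With unity feedback the closed-loop characteristic equation is s² + 10s + 10.2·2 = s² + 10s + 20.4 = 0.
Matching s² + 2ζω_n s + ω_n²: ω_n = √20.4 = 4.517 rad/s and 2ζω_n = 10, so ζ = 10/(2·4.517) = 1.11.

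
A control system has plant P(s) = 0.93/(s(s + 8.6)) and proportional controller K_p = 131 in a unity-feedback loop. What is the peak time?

T_p = 0.309 s

Closed-loop characteristic equation: s² + 8.6s + 121.8 = 0, so ω_n = 11.04 rad/s and ζ = 8.6/(2·11.04) = 0.3896.
Damped frequency ω_d = ω_n√(1−ζ²) = 10.17 rad/s, so peak time T_p = π/ω_d = 0.309 s.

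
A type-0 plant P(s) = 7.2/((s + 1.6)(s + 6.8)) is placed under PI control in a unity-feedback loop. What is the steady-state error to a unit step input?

The PI controller's integrator makes the forward path type 1, so e_ss to a step is zero.

0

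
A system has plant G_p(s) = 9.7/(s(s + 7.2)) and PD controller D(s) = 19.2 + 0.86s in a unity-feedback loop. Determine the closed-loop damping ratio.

Forward path: (19.2 + 0.86s)·9.7/(s(s+7.2)). The closed-loop characteristic equation is s² + (7.2 + 9.7·0.86)s + 9.7·19.2 = 0.
That is s² + 15.54s + 186.2 = 0, so ω_n = 13.65 rad/s and ζ = 15.54/(2·13.65) = 0.5694.

ζ = 0.569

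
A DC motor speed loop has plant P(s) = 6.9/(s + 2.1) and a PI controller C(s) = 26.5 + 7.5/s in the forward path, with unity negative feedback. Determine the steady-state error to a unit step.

0

The open loop C(s)P(s) has a pole at the origin (type 1), so the static position error constant is infinite and e_ss = 1/(1+∞) = 0.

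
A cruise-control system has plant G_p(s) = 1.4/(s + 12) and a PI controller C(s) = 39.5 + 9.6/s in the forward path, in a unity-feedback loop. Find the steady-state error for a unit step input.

0

The open loop C(s)G_p(s) has a pole at the origin (type 1), so the static position error constant is infinite and e_ss = 1/(1+∞) = 0.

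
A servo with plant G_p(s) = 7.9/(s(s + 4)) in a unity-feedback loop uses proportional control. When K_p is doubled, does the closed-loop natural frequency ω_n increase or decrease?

increase

ω_n = √(7.9·K_p), which grows with K_p.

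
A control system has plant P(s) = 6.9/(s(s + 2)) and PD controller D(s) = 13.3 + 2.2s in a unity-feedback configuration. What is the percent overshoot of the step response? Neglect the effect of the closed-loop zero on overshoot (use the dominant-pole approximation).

0.172%

Forward path: (13.3 + 2.2s)·6.9/(s(s+2)). The closed-loop characteristic equation is s² + (2 + 6.9·2.2)s + 6.9·13.3 = 0.
That is s² + 17.18s + 91.77 = 0, so ω_n = 9.58 rad/s and ζ = 17.18/(2·9.58) = 0.8967.
%OS = 100·exp(−πζ/√(1−ζ²)) = 0.172%.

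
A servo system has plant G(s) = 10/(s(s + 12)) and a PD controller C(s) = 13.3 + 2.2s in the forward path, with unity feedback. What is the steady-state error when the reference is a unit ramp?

0.0902

The loop has one pole at the origin (type 1). Velocity error constant K_v = lim_{s→0} s·C(s)G(s) = 13.3·10/12 = 11.08.
Steady-state error to a unit ramp: e_ss = 1/K_v = 0.0902.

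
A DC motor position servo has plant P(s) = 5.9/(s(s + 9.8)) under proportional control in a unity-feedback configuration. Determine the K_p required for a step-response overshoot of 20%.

K_p = 19.6

From %OS = 100·exp(−πζ/√(1−ζ²)) = 20%, ζ = −ln(0.2)/√(π²+ln²(0.2)) = 0.4559.
Characteristic equation s² + 9.8s + 5.9K_p = 0 gives ζ = 9.8/(2√(5.9K_p)).
Setting ζ = 0.4559: √(5.9K_p) = 9.8/(2·0.4559) = 10.75, so K_p = 115.5/5.9 = 19.6.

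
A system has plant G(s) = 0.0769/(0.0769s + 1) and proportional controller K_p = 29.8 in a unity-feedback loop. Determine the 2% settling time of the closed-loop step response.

Closed loop: T(s) = K_p·G/(1+K_p·G) = 2.292/(0.0769s + 1 + 2.292), with pole at s = −(1 + 2.292)/0.0769 = −42.8.
τ = 1/42.8 = 0.02336 s, so 2% settling time ≈ 4τ = 0.0934 s.

T_s ≈ 0.0934 s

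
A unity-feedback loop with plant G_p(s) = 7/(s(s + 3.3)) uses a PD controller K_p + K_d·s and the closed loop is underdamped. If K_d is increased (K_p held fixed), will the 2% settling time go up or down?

Characteristic equation s² + (3.3 + 7K_d)s + 7K_p = 0: raising K_d increases ζω_n = (3.3+7K_d)/2 while the loop stays underdamped, so T_s ≈ 4/(ζω_n) decreases.

decrease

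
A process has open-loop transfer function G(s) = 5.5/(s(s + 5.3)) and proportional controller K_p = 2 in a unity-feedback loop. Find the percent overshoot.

From 1 + K_pG(s) = 0: s² + 5.3s + 11 = 0 ⇒ ω_n = 3.317, ζ = 0.799.
%OS = 100·exp(−πζ/√(1−ζ²)) = 100·exp(−π·0.799/√0.3616) = 1.54%.

1.54%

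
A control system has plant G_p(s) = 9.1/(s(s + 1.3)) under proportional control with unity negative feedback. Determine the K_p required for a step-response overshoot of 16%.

K_p = 0.183

From %OS = 100·exp(−πζ/√(1−ζ²)) = 16%, ζ = −ln(0.16)/√(π²+ln²(0.16)) = 0.5039.
Characteristic equation s² + 1.3s + 9.1K_p = 0 gives ζ = 1.3/(2√(9.1K_p)).
Setting ζ = 0.5039: √(9.1K_p) = 1.3/(2·0.5039) = 1.29, so K_p = 1.664/9.1 = 0.183.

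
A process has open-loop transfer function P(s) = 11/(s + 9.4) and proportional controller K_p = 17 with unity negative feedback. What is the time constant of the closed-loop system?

τ = 0.00509 s

Closed-loop transfer function: T(s) = K_p·P(s)/(1 + K_p·P(s)) = 187/(s + 9.4 + 187) = 187/(s + 196.4).
Time constant τ = 1/196.4 = 0.00509 s.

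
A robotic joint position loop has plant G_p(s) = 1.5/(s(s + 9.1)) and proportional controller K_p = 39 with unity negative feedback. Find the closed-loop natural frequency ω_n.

ω_n = 7.65 rad/s

The closed-loop denominator is s(s+9.1) + 39·1.5 = s² + 9.1s + 58.5.
Matching s² + 2ζω_n s + ω_n²: ω_n = √58.5 = 7.649 rad/s and 2ζω_n = 9.1, so ζ = 9.1/(2·7.649) = 0.595.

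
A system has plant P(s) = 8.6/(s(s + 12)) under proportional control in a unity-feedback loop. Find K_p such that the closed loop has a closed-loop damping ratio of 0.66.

K_p = 9.61

Closed-loop characteristic equation: s² + 12s + K_p·8.6 = 0.
So ω_n = √(8.6K_p) and 2ζω_n = 12, giving ζ = 12/(2√(8.6K_p)).
Setting ζ = 0.66: √(8.6K_p) = 12/(2·0.66) = 9.091, so K_p = 82.64/8.6 = 9.61.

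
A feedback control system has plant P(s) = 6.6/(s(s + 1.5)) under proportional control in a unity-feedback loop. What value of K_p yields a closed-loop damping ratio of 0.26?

Closed-loop characteristic equation: s² + 1.5s + K_p·6.6 = 0.
So ω_n = √(6.6K_p) and 2ζω_n = 1.5, giving ζ = 1.5/(2√(6.6K_p)).
Setting ζ = 0.26: √(6.6K_p) = 1.5/(2·0.26) = 2.885, so K_p = 8.321/6.6 = 1.26.

K_p = 1.26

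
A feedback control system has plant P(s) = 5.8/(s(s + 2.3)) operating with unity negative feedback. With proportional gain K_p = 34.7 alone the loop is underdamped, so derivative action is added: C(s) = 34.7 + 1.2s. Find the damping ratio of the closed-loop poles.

ζ = 0.326

Forward path: (34.7 + 1.2s)·5.8/(s(s+2.3)). The closed-loop characteristic equation is s² + (2.3 + 5.8·1.2)s + 5.8·34.7 = 0.
That is s² + 9.26s + 201.3 = 0, so ω_n = 14.19 rad/s and ζ = 9.26/(2·14.19) = 0.3264.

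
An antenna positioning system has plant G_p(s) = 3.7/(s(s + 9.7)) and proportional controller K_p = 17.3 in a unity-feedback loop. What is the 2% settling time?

T_s ≈ 0.825 s

The closed-loop denominator s² + 9.7s + 64.01 gives ω_n = √64.01 = 8.001 and ζ = 9.7/(2ω_n) = 0.6062.
2% settling time T_s ≈ 4/(ζω_n) = 4/4.85 = 0.825 s.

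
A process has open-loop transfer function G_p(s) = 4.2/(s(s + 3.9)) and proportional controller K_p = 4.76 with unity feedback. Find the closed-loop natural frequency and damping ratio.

ω_n = 4.47 rad/s, ζ = 0.436

The closed-loop denominator is s(s+3.9) + 4.76·4.2 = s² + 3.9s + 19.99.
Matching s² + 2ζω_n s + ω_n²: ω_n = √19.99 = 4.471 rad/s and 2ζω_n = 3.9, so ζ = 3.9/(2·4.471) = 0.436.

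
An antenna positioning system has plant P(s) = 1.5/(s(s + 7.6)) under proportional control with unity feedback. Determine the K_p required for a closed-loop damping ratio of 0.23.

Closed-loop characteristic equation: s² + 7.6s + K_p·1.5 = 0.
So ω_n = √(1.5K_p) and 2ζω_n = 7.6, giving ζ = 7.6/(2√(1.5K_p)).
Setting ζ = 0.23: √(1.5K_p) = 7.6/(2·0.23) = 16.52, so K_p = 273/1.5 = 182.

K_p = 182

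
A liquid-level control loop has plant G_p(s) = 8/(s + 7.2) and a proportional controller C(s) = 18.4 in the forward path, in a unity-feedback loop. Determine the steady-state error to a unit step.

0.0466

The loop is type 0. Static position error constant K_pos = C(0)·G_p(0) = 18.4·1.111 = 20.44.
Steady-state error to a unit step: e_ss = 1/(1+K_pos) = 1/21.44 = 0.0466.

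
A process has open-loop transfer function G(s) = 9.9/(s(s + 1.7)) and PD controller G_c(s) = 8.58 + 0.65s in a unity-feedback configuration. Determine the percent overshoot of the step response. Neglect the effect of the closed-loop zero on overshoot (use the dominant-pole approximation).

21.3%

Forward path: (8.58 + 0.65s)·9.9/(s(s+1.7)). The closed-loop characteristic equation is s² + (1.7 + 9.9·0.65)s + 9.9·8.58 = 0.
That is s² + 8.135s + 84.94 = 0, so ω_n = 9.216 rad/s and ζ = 8.135/(2·9.216) = 0.4413.
%OS = 100·exp(−πζ/√(1−ζ²)) = 21.3%.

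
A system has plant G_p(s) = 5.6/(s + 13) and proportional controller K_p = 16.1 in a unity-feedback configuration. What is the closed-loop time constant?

τ = 0.00969 s

Closed-loop transfer function: T(s) = K_p·G_p(s)/(1 + K_p·G_p(s)) = 90.16/(s + 13 + 90.16) = 90.16/(s + 103.2).
Time constant τ = 1/103.2 = 0.00969 s.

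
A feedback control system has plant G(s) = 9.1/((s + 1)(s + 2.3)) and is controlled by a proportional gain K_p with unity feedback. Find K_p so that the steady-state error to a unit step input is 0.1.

Steady-state error for a unit step on this type-0 loop is 1/(1 + K_p·G(0)).
G(0) = 3.957. Require 1/(1 + K_p·3.957) = 0.1, so 1 + 3.957·K_p = 10.
K_p = (10 − 1)/3.957 = 2.27.

K_p = 2.27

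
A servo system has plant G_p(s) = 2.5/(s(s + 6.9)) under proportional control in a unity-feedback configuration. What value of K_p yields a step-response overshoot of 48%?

K_p = 92

From %OS = 100·exp(−πζ/√(1−ζ²)) = 48%, ζ = −ln(0.48)/√(π²+ln²(0.48)) = 0.2275.
Characteristic equation s² + 6.9s + 2.5K_p = 0 gives ζ = 6.9/(2√(2.5K_p)).
Setting ζ = 0.2275: √(2.5K_p) = 6.9/(2·0.2275) = 15.16, so K_p = 230/2.5 = 92.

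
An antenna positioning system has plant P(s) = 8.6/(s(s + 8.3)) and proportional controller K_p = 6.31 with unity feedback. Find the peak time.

T_p = 0.516 s

The closed-loop denominator s² + 8.3s + 54.27 gives ω_n = √54.27 = 7.367 and ζ = 8.3/(2ω_n) = 0.5634.
Damped frequency ω_d = ω_n√(1−ζ²) = 6.086 rad/s, so peak time T_p = π/ω_d = 0.516 s.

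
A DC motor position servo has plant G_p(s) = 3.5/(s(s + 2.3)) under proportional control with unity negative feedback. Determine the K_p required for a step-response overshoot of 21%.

From %OS = 100·exp(−πζ/√(1−ζ²)) = 21%, ζ = −ln(0.21)/√(π²+ln²(0.21)) = 0.4449.
Characteristic equation s² + 2.3s + 3.5K_p = 0 gives ζ = 2.3/(2√(3.5K_p)).
Setting ζ = 0.4449: √(3.5K_p) = 2.3/(2·0.4449) = 2.585, so K_p = 6.682/3.5 = 1.91.

K_p = 1.91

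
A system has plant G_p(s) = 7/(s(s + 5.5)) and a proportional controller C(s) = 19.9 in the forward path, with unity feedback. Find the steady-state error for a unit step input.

The open loop C(s)G_p(s) has a pole at the origin (type 1), so the static position error constant is infinite and e_ss = 1/(1+∞) = 0.

0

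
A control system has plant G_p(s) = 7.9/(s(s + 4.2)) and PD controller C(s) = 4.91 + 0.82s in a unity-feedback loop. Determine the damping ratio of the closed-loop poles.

ζ = 0.857

Forward path: (4.91 + 0.82s)·7.9/(s(s+4.2)). The closed-loop characteristic equation is s² + (4.2 + 7.9·0.82)s + 7.9·4.91 = 0.
That is s² + 10.68s + 38.79 = 0, so ω_n = 6.228 rad/s and ζ = 10.68/(2·6.228) = 0.8572.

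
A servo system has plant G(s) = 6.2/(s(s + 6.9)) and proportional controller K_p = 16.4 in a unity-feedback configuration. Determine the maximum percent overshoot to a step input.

Closed-loop characteristic equation: s² + 6.9s + 101.7 = 0, so ω_n = 10.08 rad/s and ζ = 6.9/(2·10.08) = 0.3421.
%OS = 100·exp(−πζ/√(1−ζ²)) = 100·exp(−π·0.3421/√0.8829) = 31.9%.

31.9%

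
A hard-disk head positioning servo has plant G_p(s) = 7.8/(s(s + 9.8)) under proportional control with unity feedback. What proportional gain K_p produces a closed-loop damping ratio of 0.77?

K_p = 5.19

Closed-loop characteristic equation: s² + 9.8s + K_p·7.8 = 0.
So ω_n = √(7.8K_p) and 2ζω_n = 9.8, giving ζ = 9.8/(2√(7.8K_p)).
Setting ζ = 0.77: √(7.8K_p) = 9.8/(2·0.77) = 6.364, so K_p = 40.5/7.8 = 5.19.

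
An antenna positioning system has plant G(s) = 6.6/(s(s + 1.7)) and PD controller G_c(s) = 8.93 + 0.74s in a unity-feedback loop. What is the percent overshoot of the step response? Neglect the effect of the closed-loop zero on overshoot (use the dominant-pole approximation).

22.5%

Forward path: (8.93 + 0.74s)·6.6/(s(s+1.7)). The closed-loop characteristic equation is s² + (1.7 + 6.6·0.74)s + 6.6·8.93 = 0.
That is s² + 6.584s + 58.94 = 0, so ω_n = 7.677 rad/s and ζ = 6.584/(2·7.677) = 0.4288.
%OS = 100·exp(−πζ/√(1−ζ²)) = 22.5%.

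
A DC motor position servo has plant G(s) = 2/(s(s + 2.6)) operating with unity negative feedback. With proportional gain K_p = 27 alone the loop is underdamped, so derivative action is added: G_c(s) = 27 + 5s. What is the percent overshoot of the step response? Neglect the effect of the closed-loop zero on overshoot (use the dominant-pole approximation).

Forward path: (27 + 5s)·2/(s(s+2.6)). The closed-loop characteristic equation is s² + (2.6 + 2·5)s + 2·27 = 0.
That is s² + 12.6s + 54 = 0, so ω_n = 7.348 rad/s and ζ = 12.6/(2·7.348) = 0.8573.
%OS = 100·exp(−πζ/√(1−ζ²)) = 0.534%.

0.534%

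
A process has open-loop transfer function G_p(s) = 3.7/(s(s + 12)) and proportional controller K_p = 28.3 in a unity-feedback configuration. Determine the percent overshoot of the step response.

10.3%

From 1 + K_pG_p(s) = 0: s² + 12s + 104.7 = 0 ⇒ ω_n = 10.23, ζ = 0.5864.
%OS = 100·exp(−πζ/√(1−ζ²)) = 100·exp(−π·0.5864/√0.6562) = 10.3%.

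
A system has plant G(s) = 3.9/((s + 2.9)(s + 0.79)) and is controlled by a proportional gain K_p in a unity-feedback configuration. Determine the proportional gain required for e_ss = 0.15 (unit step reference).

K_p = 3.33

Steady-state error for a unit step on this type-0 loop is 1/(1 + K_p·G(0)).
G(0) = 1.702. Require 1/(1 + K_p·1.702) = 0.15, so 1 + 1.702·K_p = 6.667.
K_p = (6.667 − 1)/1.702 = 3.33.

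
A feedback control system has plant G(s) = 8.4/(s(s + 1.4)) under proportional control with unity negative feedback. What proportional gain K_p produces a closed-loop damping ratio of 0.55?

K_p = 0.193

Closed-loop characteristic equation: s² + 1.4s + K_p·8.4 = 0.
So ω_n = √(8.4K_p) and 2ζω_n = 1.4, giving ζ = 1.4/(2√(8.4K_p)).
Setting ζ = 0.55: √(8.4K_p) = 1.4/(2·0.55) = 1.273, so K_p = 1.62/8.4 = 0.193.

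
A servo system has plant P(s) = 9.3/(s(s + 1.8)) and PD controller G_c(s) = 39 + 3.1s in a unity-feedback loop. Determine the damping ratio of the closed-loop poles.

Forward path: (39 + 3.1s)·9.3/(s(s+1.8)). The closed-loop characteristic equation is s² + (1.8 + 9.3·3.1)s + 9.3·39 = 0.
That is s² + 30.63s + 362.7 = 0, so ω_n = 19.04 rad/s and ζ = 30.63/(2·19.04) = 0.8042.

ζ = 0.804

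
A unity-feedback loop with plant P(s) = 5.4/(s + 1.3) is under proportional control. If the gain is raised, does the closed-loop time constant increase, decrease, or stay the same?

decrease

The closed-loop bandwidth 1.3+K_p·5.4 grows with K_p, so τ shrinks.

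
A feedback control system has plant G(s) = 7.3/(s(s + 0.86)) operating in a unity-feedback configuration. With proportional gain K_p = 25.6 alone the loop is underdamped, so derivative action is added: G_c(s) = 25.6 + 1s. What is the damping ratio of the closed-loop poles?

ζ = 0.298

Forward path: (25.6 + 1s)·7.3/(s(s+0.86)). The closed-loop characteristic equation is s² + (0.86 + 7.3·1)s + 7.3·25.6 = 0.
That is s² + 8.16s + 186.9 = 0, so ω_n = 13.67 rad/s and ζ = 8.16/(2·13.67) = 0.2985.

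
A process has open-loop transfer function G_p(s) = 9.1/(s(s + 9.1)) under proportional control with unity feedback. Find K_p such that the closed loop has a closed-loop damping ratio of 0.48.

Closed-loop characteristic equation: s² + 9.1s + K_p·9.1 = 0.
So ω_n = √(9.1K_p) and 2ζω_n = 9.1, giving ζ = 9.1/(2√(9.1K_p)).
Setting ζ = 0.48: √(9.1K_p) = 9.1/(2·0.48) = 9.479, so K_p = 89.85/9.1 = 9.87.

K_p = 9.87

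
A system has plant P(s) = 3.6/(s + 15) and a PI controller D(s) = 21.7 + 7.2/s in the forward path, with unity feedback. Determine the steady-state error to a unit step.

The open loop D(s)P(s) has a pole at the origin (type 1), so the static position error constant is infinite and e_ss = 1/(1+∞) = 0.

0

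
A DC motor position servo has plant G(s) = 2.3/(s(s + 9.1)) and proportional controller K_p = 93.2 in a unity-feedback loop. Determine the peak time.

T_p = 0.226 s

From 1 + K_pG(s) = 0: s² + 9.1s + 214.4 = 0 ⇒ ω_n = 14.64, ζ = 0.3108.
Damped frequency ω_d = ω_n√(1−ζ²) = 13.92 rad/s, so peak time T_p = π/ω_d = 0.226 s.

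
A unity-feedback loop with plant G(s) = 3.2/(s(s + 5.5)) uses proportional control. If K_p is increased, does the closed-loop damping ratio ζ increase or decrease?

ζ = 5.5/(2√(3.2K_p)); increasing K_p raises the denominator, so ζ falls.

decrease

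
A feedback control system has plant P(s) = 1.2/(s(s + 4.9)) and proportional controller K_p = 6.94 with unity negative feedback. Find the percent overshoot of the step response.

From 1 + K_pP(s) = 0: s² + 4.9s + 8.328 = 0 ⇒ ω_n = 2.886, ζ = 0.849.
%OS = 100·exp(−πζ/√(1−ζ²)) = 100·exp(−π·0.849/√0.2792) = 0.643%.

0.643%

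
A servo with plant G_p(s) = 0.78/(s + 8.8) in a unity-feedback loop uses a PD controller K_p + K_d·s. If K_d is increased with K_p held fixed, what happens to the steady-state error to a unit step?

At s = 0 the derivative term contributes nothing: C(0) = K_p regardless of K_d, so K_pos = K_p·G_p(0) and e_ss are unchanged.

unchanged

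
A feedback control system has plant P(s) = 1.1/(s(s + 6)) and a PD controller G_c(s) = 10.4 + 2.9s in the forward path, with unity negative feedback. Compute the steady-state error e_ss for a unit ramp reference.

The loop has one pole at the origin (type 1). Velocity error constant K_v = lim_{s→0} s·G_c(s)P(s) = 10.4·1.1/6 = 1.907.
Steady-state error to a unit ramp: e_ss = 1/K_v = 0.524.

0.524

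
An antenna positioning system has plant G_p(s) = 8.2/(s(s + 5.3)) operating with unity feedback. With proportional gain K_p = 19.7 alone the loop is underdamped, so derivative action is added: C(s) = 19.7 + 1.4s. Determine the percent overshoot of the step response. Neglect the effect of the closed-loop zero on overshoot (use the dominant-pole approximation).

Forward path: (19.7 + 1.4s)·8.2/(s(s+5.3)). The closed-loop characteristic equation is s² + (5.3 + 8.2·1.4)s + 8.2·19.7 = 0.
That is s² + 16.78s + 161.5 = 0, so ω_n = 12.71 rad/s and ζ = 16.78/(2·12.71) = 0.6601.
%OS = 100·exp(−πζ/√(1−ζ²)) = 6.32%.

6.32%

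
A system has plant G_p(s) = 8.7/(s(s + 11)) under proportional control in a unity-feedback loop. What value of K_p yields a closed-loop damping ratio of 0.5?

Closed-loop characteristic equation: s² + 11s + K_p·8.7 = 0.
So ω_n = √(8.7K_p) and 2ζω_n = 11, giving ζ = 11/(2√(8.7K_p)).
Setting ζ = 0.5: √(8.7K_p) = 11/(2·0.5) = 11, so K_p = 121/8.7 = 13.9.

K_p = 13.9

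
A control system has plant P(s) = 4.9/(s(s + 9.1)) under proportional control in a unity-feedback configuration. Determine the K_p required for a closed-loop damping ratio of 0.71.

Closed-loop characteristic equation: s² + 9.1s + K_p·4.9 = 0.
So ω_n = √(4.9K_p) and 2ζω_n = 9.1, giving ζ = 9.1/(2√(4.9K_p)).
Setting ζ = 0.71: √(4.9K_p) = 9.1/(2·0.71) = 6.408, so K_p = 41.07/4.9 = 8.38.

K_p = 8.38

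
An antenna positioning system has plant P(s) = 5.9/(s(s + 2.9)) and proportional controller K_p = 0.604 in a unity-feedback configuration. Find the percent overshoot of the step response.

From 1 + K_pP(s) = 0: s² + 2.9s + 3.564 = 0 ⇒ ω_n = 1.888, ζ = 0.7681.
%OS = 100·exp(−πζ/√(1−ζ²)) = 100·exp(−π·0.7681/√0.41) = 2.31%.

2.31%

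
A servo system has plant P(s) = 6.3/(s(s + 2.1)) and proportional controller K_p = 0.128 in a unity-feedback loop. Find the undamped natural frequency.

ω_n = 0.898 rad/s

The closed-loop denominator is s(s+2.1) + 0.128·6.3 = s² + 2.1s + 0.8064.
Matching s² + 2ζω_n s + ω_n²: ω_n = √0.8064 = 0.898 rad/s and 2ζω_n = 2.1, so ζ = 2.1/(2·0.898) = 1.17.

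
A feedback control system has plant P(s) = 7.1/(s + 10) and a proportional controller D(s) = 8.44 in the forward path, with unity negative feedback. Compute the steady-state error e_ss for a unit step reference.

The loop is type 0. Static position error constant K_pos = D(0)·P(0) = 8.44·0.71 = 5.992.
Steady-state error to a unit step: e_ss = 1/(1+K_pos) = 1/6.992 = 0.143.

0.143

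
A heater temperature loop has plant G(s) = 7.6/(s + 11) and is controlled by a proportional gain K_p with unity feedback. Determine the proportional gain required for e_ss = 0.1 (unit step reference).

Steady-state error for a unit step on this type-0 loop is 1/(1 + K_p·G(0)).
G(0) = 0.6909. Require 1/(1 + K_p·0.6909) = 0.1, so 1 + 0.6909·K_p = 10.
K_p = (10 − 1)/0.6909 = 13.

K_p = 13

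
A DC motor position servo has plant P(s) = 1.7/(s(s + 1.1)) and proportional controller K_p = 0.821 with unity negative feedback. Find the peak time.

T_p = 3 s

From 1 + K_pP(s) = 0: s² + 1.1s + 1.396 = 0 ⇒ ω_n = 1.181, ζ = 0.4656.
Damped frequency ω_d = ω_n√(1−ζ²) = 1.046 rad/s, so peak time T_p = π/ω_d = 3 s.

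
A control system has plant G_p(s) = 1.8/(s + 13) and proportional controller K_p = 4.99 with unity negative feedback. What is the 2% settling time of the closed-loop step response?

T_s ≈ 0.182 s

Closed-loop transfer function: T(s) = K_p·G_p(s)/(1 + K_p·G_p(s)) = 8.982/(s + 13 + 8.982) = 8.982/(s + 21.98).
Time constant τ = 1/21.98 = 0.04549 s, so the 2% settling time is about 4τ = 0.182 s.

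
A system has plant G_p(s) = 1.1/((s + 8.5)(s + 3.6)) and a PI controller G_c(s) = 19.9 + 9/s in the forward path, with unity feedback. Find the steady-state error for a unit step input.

0

The open loop G_c(s)G_p(s) has a pole at the origin (type 1), so the static position error constant is infinite and e_ss = 1/(1+∞) = 0.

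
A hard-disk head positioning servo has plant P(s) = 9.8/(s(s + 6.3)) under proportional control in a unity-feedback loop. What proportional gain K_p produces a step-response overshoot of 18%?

K_p = 4.41

From %OS = 100·exp(−πζ/√(1−ζ²)) = 18%, ζ = −ln(0.18)/√(π²+ln²(0.18)) = 0.4791.
Characteristic equation s² + 6.3s + 9.8K_p = 0 gives ζ = 6.3/(2√(9.8K_p)).
Setting ζ = 0.4791: √(9.8K_p) = 6.3/(2·0.4791) = 6.575, so K_p = 43.23/9.8 = 4.41.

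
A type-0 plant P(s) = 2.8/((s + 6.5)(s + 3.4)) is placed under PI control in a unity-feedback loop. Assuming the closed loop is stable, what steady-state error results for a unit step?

0

The PI controller's integrator makes the forward path type 1, so e_ss to a step is zero.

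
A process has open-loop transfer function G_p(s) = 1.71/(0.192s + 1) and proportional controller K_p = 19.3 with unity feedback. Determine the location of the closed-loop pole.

s = -177.1

Closed loop: T(s) = K_p·G_p/(1+K_p·G_p) = 33/(0.192s + 1 + 33), with pole at s = −(1 + 33)/0.192 = −177.1.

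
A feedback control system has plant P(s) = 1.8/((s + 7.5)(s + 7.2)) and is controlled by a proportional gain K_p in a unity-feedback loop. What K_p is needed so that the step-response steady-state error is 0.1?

Steady-state error for a unit step on this type-0 loop is 1/(1 + K_p·P(0)).
P(0) = 0.03333. Require 1/(1 + K_p·0.03333) = 0.1, so 1 + 0.03333·K_p = 10.
K_p = (10 − 1)/0.03333 = 270.

K_p = 270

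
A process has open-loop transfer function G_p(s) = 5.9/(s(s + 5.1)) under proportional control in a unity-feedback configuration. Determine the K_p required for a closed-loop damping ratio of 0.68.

K_p = 2.38

Closed-loop characteristic equation: s² + 5.1s + K_p·5.9 = 0.
So ω_n = √(5.9K_p) and 2ζω_n = 5.1, giving ζ = 5.1/(2√(5.9K_p)).
Setting ζ = 0.68: √(5.9K_p) = 5.1/(2·0.68) = 3.75, so K_p = 14.06/5.9 = 2.38.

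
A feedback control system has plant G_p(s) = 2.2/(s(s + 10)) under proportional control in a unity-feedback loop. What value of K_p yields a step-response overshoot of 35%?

K_p = 113

From %OS = 100·exp(−πζ/√(1−ζ²)) = 35%, ζ = −ln(0.35)/√(π²+ln²(0.35)) = 0.3169.
Characteristic equation s² + 10s + 2.2K_p = 0 gives ζ = 10/(2√(2.2K_p)).
Setting ζ = 0.3169: √(2.2K_p) = 10/(2·0.3169) = 15.78, so K_p = 248.9/2.2 = 113.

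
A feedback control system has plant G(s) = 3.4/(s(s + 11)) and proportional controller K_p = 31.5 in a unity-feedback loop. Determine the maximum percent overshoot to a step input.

13.9%

The closed-loop denominator s² + 11s + 107.1 gives ω_n = √107.1 = 10.35 and ζ = 11/(2ω_n) = 0.5315.
%OS = 100·exp(−πζ/√(1−ζ²)) = 100·exp(−π·0.5315/√0.7176) = 13.9%.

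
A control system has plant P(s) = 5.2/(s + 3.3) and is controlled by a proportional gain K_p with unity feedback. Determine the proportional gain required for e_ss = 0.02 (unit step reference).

K_p = 31.1

For a type-0 loop with proportional control, e_ss = 1/(1 + K_p·P(0)).
P(0) = 1.576. Require 1/(1 + K_p·1.576) = 0.02, so 1 + 1.576·K_p = 50.
K_p = (50 − 1)/1.576 = 31.1.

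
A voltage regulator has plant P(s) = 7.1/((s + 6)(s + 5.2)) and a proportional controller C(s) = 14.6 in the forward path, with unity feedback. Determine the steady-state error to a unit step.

The loop is type 0. Static position error constant K_pos = C(0)·P(0) = 14.6·0.2276 = 3.322.
Steady-state error to a unit step: e_ss = 1/(1+K_pos) = 1/4.322 = 0.231.

0.231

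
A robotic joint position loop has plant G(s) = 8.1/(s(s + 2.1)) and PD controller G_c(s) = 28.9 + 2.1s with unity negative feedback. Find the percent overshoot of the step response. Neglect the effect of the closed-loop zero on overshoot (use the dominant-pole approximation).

Forward path: (28.9 + 2.1s)·8.1/(s(s+2.1)). The closed-loop characteristic equation is s² + (2.1 + 8.1·2.1)s + 8.1·28.9 = 0.
That is s² + 19.11s + 234.1 = 0, so ω_n = 15.3 rad/s and ζ = 19.11/(2·15.3) = 0.6245.
%OS = 100·exp(−πζ/√(1−ζ²)) = 8.11%.

8.11%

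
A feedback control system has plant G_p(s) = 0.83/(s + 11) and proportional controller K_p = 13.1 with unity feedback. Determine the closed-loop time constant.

Closed-loop transfer function: T(s) = K_p·G_p(s)/(1 + K_p·G_p(s)) = 10.87/(s + 11 + 10.87) = 10.87/(s + 21.87).
Time constant τ = 1/21.87 = 0.0457 s.

τ = 0.0457 s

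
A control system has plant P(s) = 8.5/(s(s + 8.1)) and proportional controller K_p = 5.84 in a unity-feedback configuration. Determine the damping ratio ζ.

The closed-loop denominator is s(s+8.1) + 5.84·8.5 = s² + 8.1s + 49.64.
So ω_n² = 49.64 ⇒ ω_n = 7.046 rad/s, and ζ = 8.1/(2ω_n) = 0.575.

ζ = 0.575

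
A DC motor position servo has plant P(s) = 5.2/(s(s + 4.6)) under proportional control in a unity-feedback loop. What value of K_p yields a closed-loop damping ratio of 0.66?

K_p = 2.34

Closed-loop characteristic equation: s² + 4.6s + K_p·5.2 = 0.
So ω_n = √(5.2K_p) and 2ζω_n = 4.6, giving ζ = 4.6/(2√(5.2K_p)).
Setting ζ = 0.66: √(5.2K_p) = 4.6/(2·0.66) = 3.485, so K_p = 12.14/5.2 = 2.34.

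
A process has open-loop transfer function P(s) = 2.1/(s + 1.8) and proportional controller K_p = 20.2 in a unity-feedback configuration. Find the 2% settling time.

T_s ≈ 0.0905 s

Closed-loop transfer function: T(s) = K_p·P(s)/(1 + K_p·P(s)) = 42.42/(s + 1.8 + 42.42) = 42.42/(s + 44.22).
Time constant τ = 1/44.22 = 0.02261 s, so the 2% settling time is about 4τ = 0.0905 s.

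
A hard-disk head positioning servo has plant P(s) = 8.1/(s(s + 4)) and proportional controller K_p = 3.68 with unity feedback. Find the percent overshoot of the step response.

29%

From 1 + K_pP(s) = 0: s² + 4s + 29.81 = 0 ⇒ ω_n = 5.46, ζ = 0.3663.
%OS = 100·exp(−πζ/√(1−ζ²)) = 100·exp(−π·0.3663/√0.8658) = 29%.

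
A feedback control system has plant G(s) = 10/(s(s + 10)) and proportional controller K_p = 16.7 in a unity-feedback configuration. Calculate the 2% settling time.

T_s ≈ 0.8 s

From 1 + K_pG(s) = 0: s² + 10s + 167 = 0 ⇒ ω_n = 12.92, ζ = 0.3869.
2% settling time T_s ≈ 4/(ζω_n) = 4/5 = 0.8 s.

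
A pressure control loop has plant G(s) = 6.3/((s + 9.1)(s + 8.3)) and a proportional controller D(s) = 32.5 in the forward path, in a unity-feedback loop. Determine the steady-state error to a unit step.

The loop is type 0. Static position error constant K_pos = D(0)·G(0) = 32.5·0.08341 = 2.711.
Steady-state error to a unit step: e_ss = 1/(1+K_pos) = 1/3.711 = 0.269.

0.269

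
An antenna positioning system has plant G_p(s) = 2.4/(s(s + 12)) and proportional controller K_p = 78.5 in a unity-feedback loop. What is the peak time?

Closed-loop characteristic equation: s² + 12s + 188.4 = 0, so ω_n = 13.73 rad/s and ζ = 12/(2·13.73) = 0.4371.
Damped frequency ω_d = ω_n√(1−ζ²) = 12.35 rad/s, so peak time T_p = π/ω_d = 0.254 s.

T_p = 0.254 s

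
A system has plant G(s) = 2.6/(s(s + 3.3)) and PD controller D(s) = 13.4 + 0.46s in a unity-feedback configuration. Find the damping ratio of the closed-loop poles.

ζ = 0.381

Forward path: (13.4 + 0.46s)·2.6/(s(s+3.3)). The closed-loop characteristic equation is s² + (3.3 + 2.6·0.46)s + 2.6·13.4 = 0.
That is s² + 4.496s + 34.84 = 0, so ω_n = 5.903 rad/s and ζ = 4.496/(2·5.903) = 0.3809.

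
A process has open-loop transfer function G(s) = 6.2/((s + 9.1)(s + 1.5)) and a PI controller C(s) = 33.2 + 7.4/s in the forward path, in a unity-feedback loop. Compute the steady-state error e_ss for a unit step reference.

0

The open loop C(s)G(s) has a pole at the origin (type 1), so the static position error constant is infinite and e_ss = 1/(1+∞) = 0.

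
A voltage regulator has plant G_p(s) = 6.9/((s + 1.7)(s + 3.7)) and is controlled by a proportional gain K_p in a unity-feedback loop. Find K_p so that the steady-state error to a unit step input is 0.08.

Steady-state error for a unit step on this type-0 loop is 1/(1 + K_p·G_p(0)).
G_p(0) = 1.097. Require 1/(1 + K_p·1.097) = 0.08, so 1 + 1.097·K_p = 12.5.
K_p = (12.5 − 1)/1.097 = 10.5.

K_p = 10.5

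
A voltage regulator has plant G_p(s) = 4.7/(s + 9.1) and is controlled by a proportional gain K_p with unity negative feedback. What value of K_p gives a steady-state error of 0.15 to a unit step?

For a type-0 loop with proportional control, e_ss = 1/(1 + K_p·G_p(0)).
G_p(0) = 0.5165. Require 1/(1 + K_p·0.5165) = 0.15, so 1 + 0.5165·K_p = 6.667.
K_p = (6.667 − 1)/0.5165 = 11.

K_p = 11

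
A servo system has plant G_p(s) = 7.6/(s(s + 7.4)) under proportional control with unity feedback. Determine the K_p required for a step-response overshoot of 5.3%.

From %OS = 100·exp(−πζ/√(1−ζ²)) = 5.3%, ζ = −ln(0.053)/√(π²+ln²(0.053)) = 0.683.
Characteristic equation s² + 7.4s + 7.6K_p = 0 gives ζ = 7.4/(2√(7.6K_p)).
Setting ζ = 0.683: √(7.6K_p) = 7.4/(2·0.683) = 5.417, so K_p = 29.35/7.6 = 3.86.

K_p = 3.86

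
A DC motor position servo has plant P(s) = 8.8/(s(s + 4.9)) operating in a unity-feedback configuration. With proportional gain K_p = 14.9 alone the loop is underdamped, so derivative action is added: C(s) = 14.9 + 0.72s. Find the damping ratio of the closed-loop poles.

Forward path: (14.9 + 0.72s)·8.8/(s(s+4.9)). The closed-loop characteristic equation is s² + (4.9 + 8.8·0.72)s + 8.8·14.9 = 0.
That is s² + 11.24s + 131.1 = 0, so ω_n = 11.45 rad/s and ζ = 11.24/(2·11.45) = 0.4906.

ζ = 0.491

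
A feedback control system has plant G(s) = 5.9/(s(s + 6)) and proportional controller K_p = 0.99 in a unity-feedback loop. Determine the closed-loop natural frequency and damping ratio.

The closed-loop denominator is s(s+6) + 0.99·5.9 = s² + 6s + 5.841.
So ω_n² = 5.841 ⇒ ω_n = 2.417 rad/s, and ζ = 6/(2ω_n) = 1.24.

ω_n = 2.42 rad/s, ζ = 1.24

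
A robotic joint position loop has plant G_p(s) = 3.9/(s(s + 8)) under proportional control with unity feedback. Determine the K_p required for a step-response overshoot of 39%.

From %OS = 100·exp(−πζ/√(1−ζ²)) = 39%, ζ = −ln(0.39)/√(π²+ln²(0.39)) = 0.2871.
Characteristic equation s² + 8s + 3.9K_p = 0 gives ζ = 8/(2√(3.9K_p)).
Setting ζ = 0.2871: √(3.9K_p) = 8/(2·0.2871) = 13.93, so K_p = 194.1/3.9 = 49.8.

K_p = 49.8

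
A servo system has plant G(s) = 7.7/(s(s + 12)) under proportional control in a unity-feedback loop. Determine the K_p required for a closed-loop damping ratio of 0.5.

Closed-loop characteristic equation: s² + 12s + K_p·7.7 = 0.
So ω_n = √(7.7K_p) and 2ζω_n = 12, giving ζ = 12/(2√(7.7K_p)).
Setting ζ = 0.5: √(7.7K_p) = 12/(2·0.5) = 12, so K_p = 144/7.7 = 18.7.

K_p = 18.7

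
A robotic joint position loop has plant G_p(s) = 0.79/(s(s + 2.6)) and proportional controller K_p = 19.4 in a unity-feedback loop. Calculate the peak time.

The closed-loop denominator s² + 2.6s + 15.33 gives ω_n = √15.33 = 3.915 and ζ = 2.6/(2ω_n) = 0.3321.
Damped frequency ω_d = ω_n√(1−ζ²) = 3.693 rad/s, so peak time T_p = π/ω_d = 0.851 s.

T_p = 0.851 s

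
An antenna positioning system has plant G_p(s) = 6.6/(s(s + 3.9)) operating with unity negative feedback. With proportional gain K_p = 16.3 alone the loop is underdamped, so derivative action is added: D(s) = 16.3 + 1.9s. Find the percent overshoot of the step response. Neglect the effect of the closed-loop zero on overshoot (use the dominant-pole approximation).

Forward path: (16.3 + 1.9s)·6.6/(s(s+3.9)). The closed-loop characteristic equation is s² + (3.9 + 6.6·1.9)s + 6.6·16.3 = 0.
That is s² + 16.44s + 107.6 = 0, so ω_n = 10.37 rad/s and ζ = 16.44/(2·10.37) = 0.7925.
%OS = 100·exp(−πζ/√(1−ζ²)) = 1.69%.

1.69%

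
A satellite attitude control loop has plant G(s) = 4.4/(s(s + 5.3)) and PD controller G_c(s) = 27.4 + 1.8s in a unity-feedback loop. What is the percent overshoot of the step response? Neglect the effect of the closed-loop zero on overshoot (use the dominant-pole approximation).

9.36%

Forward path: (27.4 + 1.8s)·4.4/(s(s+5.3)). The closed-loop characteristic equation is s² + (5.3 + 4.4·1.8)s + 4.4·27.4 = 0.
That is s² + 13.22s + 120.6 = 0, so ω_n = 10.98 rad/s and ζ = 13.22/(2·10.98) = 0.602.
%OS = 100·exp(−πζ/√(1−ζ²)) = 9.36%.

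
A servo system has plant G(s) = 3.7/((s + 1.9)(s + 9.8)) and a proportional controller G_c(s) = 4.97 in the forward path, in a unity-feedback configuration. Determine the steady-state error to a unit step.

0.503

The loop is type 0. Static position error constant K_pos = G_c(0)·G(0) = 4.97·0.1987 = 0.9876.
Steady-state error to a unit step: e_ss = 1/(1+K_pos) = 1/1.988 = 0.503.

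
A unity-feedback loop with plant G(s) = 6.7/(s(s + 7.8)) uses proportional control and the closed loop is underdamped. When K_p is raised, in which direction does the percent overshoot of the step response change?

increase

Characteristic equation s² + 7.8s + K_p·6.7 = 0: raising K_p raises ω_n while 2ζω_n = 7.8 is fixed, so ζ falls and overshoot grows.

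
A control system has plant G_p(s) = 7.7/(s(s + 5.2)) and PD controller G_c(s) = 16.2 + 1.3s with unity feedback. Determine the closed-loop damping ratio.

Forward path: (16.2 + 1.3s)·7.7/(s(s+5.2)). The closed-loop characteristic equation is s² + (5.2 + 7.7·1.3)s + 7.7·16.2 = 0.
That is s² + 15.21s + 124.7 = 0, so ω_n = 11.17 rad/s and ζ = 15.21/(2·11.17) = 0.6809.

ζ = 0.681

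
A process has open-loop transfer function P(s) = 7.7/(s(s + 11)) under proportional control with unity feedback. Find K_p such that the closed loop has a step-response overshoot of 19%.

K_p = 18

From %OS = 100·exp(−πζ/√(1−ζ²)) = 19%, ζ = −ln(0.19)/√(π²+ln²(0.19)) = 0.4673.
Characteristic equation s² + 11s + 7.7K_p = 0 gives ζ = 11/(2√(7.7K_p)).
Setting ζ = 0.4673: √(7.7K_p) = 11/(2·0.4673) = 11.77, so K_p = 138.5/7.7 = 18.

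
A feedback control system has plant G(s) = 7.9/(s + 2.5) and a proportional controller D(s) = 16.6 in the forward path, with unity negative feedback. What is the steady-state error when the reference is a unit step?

The loop is type 0. Static position error constant K_pos = D(0)·G(0) = 16.6·3.16 = 52.46.
Steady-state error to a unit step: e_ss = 1/(1+K_pos) = 1/53.46 = 0.0187.

0.0187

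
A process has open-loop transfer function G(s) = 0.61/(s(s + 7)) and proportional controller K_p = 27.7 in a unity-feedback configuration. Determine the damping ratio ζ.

ζ = 0.851

The closed-loop denominator is s(s+7) + 27.7·0.61 = s² + 7s + 16.9.
So ω_n² = 16.9 ⇒ ω_n = 4.111 rad/s, and ζ = 7/(2ω_n) = 0.851.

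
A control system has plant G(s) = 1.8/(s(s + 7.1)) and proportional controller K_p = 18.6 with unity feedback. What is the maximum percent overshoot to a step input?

8.71%

From 1 + K_pG(s) = 0: s² + 7.1s + 33.48 = 0 ⇒ ω_n = 5.786, ζ = 0.6135.
%OS = 100·exp(−πζ/√(1−ζ²)) = 100·exp(−π·0.6135/√0.6236) = 8.71%.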